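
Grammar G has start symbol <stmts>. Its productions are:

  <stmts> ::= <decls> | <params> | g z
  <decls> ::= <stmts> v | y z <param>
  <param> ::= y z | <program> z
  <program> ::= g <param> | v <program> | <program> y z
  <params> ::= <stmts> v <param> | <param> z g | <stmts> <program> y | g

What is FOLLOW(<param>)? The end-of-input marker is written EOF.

{ EOF, g, v, y, z }

In <decls> ::= y z <param>: <param> is at the end, add FOLLOW(<decls>) = { EOF, g, v }.
In <program> ::= g <param>: <param> is at the end, add FOLLOW(<program>) = { y, z }.
In <params> ::= <stmts> v <param>: <param> is at the end, add FOLLOW(<params>) = { EOF, g, v }.
In <params> ::= <param> z g: add FIRST(z g) = { z }.
Union: FOLLOW(<param>) = { EOF, g, v, y, z }.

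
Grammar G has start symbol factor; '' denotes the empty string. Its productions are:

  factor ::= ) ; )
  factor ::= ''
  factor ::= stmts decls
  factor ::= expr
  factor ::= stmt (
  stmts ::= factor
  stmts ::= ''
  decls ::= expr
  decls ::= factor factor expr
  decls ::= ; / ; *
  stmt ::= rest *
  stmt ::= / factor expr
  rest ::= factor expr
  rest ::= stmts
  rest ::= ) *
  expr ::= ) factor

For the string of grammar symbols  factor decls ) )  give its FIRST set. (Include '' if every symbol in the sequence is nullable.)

Add FIRST(factor)\{''} = { ), *, /, ; }; factor is nullable, continue.
Add FIRST(decls) = { ), *, /, ; }; decls is not nullable, stop.

{ ), *, /, ; }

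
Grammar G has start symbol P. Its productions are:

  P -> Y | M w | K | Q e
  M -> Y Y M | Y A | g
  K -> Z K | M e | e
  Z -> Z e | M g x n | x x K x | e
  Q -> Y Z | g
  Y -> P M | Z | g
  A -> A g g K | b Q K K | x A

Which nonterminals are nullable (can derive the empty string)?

{ } (none)

No nonterminal has an empty production or an RHS whose symbols are all nullable.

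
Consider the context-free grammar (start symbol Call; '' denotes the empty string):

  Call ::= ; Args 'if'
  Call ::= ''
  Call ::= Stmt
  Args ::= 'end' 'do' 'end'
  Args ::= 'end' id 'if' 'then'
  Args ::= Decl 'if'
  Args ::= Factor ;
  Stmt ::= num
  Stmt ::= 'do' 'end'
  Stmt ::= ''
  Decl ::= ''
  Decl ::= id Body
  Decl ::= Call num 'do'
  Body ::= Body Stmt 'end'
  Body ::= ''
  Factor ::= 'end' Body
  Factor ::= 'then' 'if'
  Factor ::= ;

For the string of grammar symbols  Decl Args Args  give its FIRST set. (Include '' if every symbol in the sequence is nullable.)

{ 'do', 'end', 'if', 'then', ;, id, num }

Add FIRST(Decl)\{''} = { 'do', ;, id, num }; Decl is nullable, continue.
Add FIRST(Args) = { 'do', 'end', 'if', 'then', ;, id, num }; Args is not nullable, stop.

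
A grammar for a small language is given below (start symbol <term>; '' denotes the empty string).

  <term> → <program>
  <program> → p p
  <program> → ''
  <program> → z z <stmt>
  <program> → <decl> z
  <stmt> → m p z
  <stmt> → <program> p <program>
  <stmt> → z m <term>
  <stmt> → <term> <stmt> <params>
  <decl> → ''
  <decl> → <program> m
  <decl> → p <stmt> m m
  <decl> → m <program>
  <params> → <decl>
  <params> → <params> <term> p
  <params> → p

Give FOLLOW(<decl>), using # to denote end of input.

{ #, m, p, z }

In <program> → <decl> z: add FIRST(z) = { z }.
In <params> → <decl>: <decl> is at the end, add FOLLOW(<params>) = { #, m, p, z }.
Union: FOLLOW(<decl>) = { #, m, p, z }.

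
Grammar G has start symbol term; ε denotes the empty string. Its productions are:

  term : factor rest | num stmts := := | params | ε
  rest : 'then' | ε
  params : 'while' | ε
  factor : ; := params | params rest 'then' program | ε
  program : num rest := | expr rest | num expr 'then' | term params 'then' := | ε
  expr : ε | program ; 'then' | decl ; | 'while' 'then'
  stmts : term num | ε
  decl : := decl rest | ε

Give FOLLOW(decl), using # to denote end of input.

{ 'then', ; }

In expr : decl ;: add FIRST(;) = { ; }.
In decl : := decl rest: add FIRST(rest)\{ε} = { 'then' }.
  Since rest is nullable, also add FOLLOW(decl) = { 'then', ; }.
Union: FOLLOW(decl) = { 'then', ; }.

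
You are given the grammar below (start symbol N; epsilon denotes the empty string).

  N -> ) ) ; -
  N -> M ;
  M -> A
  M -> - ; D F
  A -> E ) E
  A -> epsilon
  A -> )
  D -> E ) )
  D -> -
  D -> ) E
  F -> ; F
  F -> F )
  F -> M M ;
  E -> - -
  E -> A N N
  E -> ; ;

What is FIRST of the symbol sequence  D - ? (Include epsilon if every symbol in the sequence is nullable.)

Add FIRST(D) = { ), -, ; }; D is not nullable, stop.

{ ), -, ; }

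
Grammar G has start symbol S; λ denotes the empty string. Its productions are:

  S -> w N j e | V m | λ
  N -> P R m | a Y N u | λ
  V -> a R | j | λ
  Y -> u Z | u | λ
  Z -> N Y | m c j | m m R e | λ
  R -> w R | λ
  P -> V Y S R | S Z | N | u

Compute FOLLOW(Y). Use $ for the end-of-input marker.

{ a, j, m, u, w }

In N -> a Y N u: add FIRST(N u) = { a, j, m, u, w }.
In Z -> N Y: Y is at the end, add FOLLOW(Z) = { a, j, m, u, w }.
In P -> V Y S R: add FIRST(S R)\{λ} = { a, j, m, w }.
  Since S R is nullable, also add FOLLOW(P) = { m, w }.
Union: FOLLOW(Y) = { a, j, m, u, w }.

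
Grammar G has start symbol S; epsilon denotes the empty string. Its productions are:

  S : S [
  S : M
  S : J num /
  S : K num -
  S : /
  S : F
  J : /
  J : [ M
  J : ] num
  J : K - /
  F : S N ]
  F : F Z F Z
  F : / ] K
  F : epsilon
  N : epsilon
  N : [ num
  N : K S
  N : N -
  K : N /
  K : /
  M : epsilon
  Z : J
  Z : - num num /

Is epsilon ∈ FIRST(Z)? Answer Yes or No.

Nullable nonterminals: F, M, N, S.
No production of Z has an RHS whose symbols are all nullable, so Z is not nullable.

No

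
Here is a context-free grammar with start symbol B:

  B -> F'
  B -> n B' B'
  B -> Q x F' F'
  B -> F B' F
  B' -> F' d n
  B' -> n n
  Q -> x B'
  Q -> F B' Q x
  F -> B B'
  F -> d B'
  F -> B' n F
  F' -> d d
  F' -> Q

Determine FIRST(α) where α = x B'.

x is a terminal; add {x} and stop.

{ x }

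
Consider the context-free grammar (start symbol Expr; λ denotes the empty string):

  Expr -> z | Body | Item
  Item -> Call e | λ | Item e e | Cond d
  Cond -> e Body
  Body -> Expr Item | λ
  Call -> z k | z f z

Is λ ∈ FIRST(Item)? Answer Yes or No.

Item has an λ-production, so Item ⇒ λ.

Yes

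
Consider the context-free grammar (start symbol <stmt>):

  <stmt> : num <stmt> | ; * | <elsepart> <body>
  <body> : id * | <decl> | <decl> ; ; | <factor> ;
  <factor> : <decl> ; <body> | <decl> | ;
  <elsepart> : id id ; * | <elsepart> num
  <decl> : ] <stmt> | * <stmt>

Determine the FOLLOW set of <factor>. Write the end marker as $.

In <body> : <factor> ;: add FIRST(;) = { ; }.
Union: FOLLOW(<factor>) = { ; }.

{ ; }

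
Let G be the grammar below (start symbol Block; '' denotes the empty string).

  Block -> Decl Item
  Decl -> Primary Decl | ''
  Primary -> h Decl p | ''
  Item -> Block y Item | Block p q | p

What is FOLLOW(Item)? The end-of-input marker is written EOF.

In Block -> Decl Item: Item is at the end, add FOLLOW(Block) = { EOF, p, y }.
In Item -> Block y Item: Item is at the end, add FOLLOW(Item) = { EOF, p, y }.
Union: FOLLOW(Item) = { EOF, p, y }.

{ EOF, p, y }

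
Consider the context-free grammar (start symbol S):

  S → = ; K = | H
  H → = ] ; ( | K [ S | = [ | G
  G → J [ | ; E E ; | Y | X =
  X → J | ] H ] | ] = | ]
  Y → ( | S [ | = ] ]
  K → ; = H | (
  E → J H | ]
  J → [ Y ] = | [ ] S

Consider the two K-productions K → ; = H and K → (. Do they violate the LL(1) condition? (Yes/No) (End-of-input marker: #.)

No

FIRST(; = H) = { ; } and FIRST(() = { ( }.
The FIRST sets are disjoint and neither alternative is nullable — no conflict.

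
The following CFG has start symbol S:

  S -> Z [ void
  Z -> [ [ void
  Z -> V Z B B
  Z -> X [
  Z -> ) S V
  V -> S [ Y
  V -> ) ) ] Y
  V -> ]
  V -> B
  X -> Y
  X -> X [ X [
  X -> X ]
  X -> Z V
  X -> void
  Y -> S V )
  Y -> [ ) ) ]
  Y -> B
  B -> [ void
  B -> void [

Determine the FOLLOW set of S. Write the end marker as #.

S is the start symbol, so # ∈ FOLLOW(S).
In Z -> ) S V: add FIRST(V) = { ), [, ], void }.
In V -> S [ Y: add FIRST([ Y) = { [ }.
In Y -> S V ): add FIRST(V )) = { ), [, ], void }.
Union: FOLLOW(S) = { #, ), [, ], void }.

{ #, ), [, ], void }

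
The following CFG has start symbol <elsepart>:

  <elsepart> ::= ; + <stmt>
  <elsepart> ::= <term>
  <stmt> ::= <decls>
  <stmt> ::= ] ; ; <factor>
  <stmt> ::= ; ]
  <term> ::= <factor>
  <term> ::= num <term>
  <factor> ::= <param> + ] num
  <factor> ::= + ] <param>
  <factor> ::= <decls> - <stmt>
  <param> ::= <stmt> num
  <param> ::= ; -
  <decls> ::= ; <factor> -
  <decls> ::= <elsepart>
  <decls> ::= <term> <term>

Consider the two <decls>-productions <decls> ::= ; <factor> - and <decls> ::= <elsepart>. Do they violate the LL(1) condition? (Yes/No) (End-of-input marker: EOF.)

Yes

FIRST(; <factor> -) = { ; } and FIRST(<elsepart>) = { +, ;, ], num }.
Both contain ;, so the two alternatives are not disjoint — LL(1) conflict.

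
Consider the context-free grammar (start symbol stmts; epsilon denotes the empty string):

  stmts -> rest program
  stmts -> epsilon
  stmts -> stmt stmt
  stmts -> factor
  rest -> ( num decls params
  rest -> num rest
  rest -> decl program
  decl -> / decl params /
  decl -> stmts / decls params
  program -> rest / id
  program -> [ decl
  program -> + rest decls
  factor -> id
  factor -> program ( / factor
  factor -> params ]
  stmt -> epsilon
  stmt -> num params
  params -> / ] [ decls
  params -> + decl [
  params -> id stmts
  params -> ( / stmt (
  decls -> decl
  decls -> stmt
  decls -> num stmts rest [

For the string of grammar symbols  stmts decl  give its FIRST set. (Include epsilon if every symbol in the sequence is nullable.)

Add FIRST(stmts)\{epsilon} = { (, +, /, [, id, num }; stmts is nullable, continue.
Add FIRST(decl) = { (, +, /, [, id, num }; decl is not nullable, stop.

{ (, +, /, [, id, num }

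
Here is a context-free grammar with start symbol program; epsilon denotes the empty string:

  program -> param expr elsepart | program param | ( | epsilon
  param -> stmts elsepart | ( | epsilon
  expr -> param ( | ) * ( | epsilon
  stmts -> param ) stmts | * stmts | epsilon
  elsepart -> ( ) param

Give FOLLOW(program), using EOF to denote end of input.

{ EOF, (, ), * }

program is the start symbol, so EOF ∈ FOLLOW(program).
In program -> program param: add FIRST(param)\{epsilon} = { (, ), * }.
  Since param is nullable, also add FOLLOW(program) = { EOF, (, ), * }.
Union: FOLLOW(program) = { EOF, (, ), * }.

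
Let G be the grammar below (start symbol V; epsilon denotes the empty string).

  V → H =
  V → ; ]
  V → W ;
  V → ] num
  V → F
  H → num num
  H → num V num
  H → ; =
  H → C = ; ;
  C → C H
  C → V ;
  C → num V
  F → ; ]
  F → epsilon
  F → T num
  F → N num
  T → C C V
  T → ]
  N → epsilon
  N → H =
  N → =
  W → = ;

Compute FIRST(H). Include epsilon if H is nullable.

{ ;, =, ], num }

H → num num contributes {num}.
H → num V num contributes {num}.
H → ; = contributes {;}.
From H → C = ; ;: add FIRST(C) = { ;, =, ], num }.
Union: FIRST(H) = { ;, =, ], num }.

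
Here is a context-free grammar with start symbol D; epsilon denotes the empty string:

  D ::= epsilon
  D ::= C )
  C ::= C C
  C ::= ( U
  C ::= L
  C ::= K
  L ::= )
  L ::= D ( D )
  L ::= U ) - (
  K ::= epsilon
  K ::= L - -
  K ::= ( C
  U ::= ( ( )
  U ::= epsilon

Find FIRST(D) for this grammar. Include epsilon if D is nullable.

D ::= epsilon contributes epsilon.
From D ::= C ): C nullable, take FIRST(C) ∪ {)} = { (, ) }.
Union: FIRST(D) = { (, ), epsilon }.

{ (, ), epsilon }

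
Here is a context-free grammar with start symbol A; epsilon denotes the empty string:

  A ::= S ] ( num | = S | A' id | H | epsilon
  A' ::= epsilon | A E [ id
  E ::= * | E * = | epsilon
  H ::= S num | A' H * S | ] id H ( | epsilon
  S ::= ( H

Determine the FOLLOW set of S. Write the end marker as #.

In A ::= S ] ( num: add FIRST(] ( num) = { ] }.
In A ::= = S: S is at the end, add FOLLOW(A) = { #, *, [ }.
In H ::= S num: add FIRST(num) = { num }.
In H ::= A' H * S: S is at the end, add FOLLOW(H) = { #, (, *, [, ], num }.
Union: FOLLOW(S) = { #, (, *, [, ], num }.

{ #, (, *, [, ], num }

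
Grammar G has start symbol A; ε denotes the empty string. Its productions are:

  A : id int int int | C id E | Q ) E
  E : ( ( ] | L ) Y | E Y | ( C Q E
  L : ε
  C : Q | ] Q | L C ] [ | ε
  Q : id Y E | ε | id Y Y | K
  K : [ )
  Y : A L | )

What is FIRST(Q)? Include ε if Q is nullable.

{ [, id, ε }

Q : id Y E contributes {id}.
Q : ε contributes ε.
Q : id Y Y contributes {id}.
From Q : K: add FIRST(K) = { [ }.
Union: FIRST(Q) = { [, id, ε }.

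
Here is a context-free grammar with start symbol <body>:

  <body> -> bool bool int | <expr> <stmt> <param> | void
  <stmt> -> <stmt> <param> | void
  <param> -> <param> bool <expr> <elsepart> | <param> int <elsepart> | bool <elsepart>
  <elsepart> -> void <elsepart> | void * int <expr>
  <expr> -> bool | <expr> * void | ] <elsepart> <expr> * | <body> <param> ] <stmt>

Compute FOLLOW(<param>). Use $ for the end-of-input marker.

{ $, *, ], bool, int, void }

In <body> -> <expr> <stmt> <param>: <param> is at the end, add FOLLOW(<body>) = { $, bool }.
In <stmt> -> <stmt> <param>: <param> is at the end, add FOLLOW(<stmt>) = { $, *, ], bool, int, void }.
In <param> -> <param> bool <expr> <elsepart>: add FIRST(bool <expr> <elsepart>) = { bool }.
In <param> -> <param> int <elsepart>: add FIRST(int <elsepart>) = { int }.
In <expr> -> <body> <param> ] <stmt>: add FIRST(] <stmt>) = { ] }.
Union: FOLLOW(<param>) = { $, *, ], bool, int, void }.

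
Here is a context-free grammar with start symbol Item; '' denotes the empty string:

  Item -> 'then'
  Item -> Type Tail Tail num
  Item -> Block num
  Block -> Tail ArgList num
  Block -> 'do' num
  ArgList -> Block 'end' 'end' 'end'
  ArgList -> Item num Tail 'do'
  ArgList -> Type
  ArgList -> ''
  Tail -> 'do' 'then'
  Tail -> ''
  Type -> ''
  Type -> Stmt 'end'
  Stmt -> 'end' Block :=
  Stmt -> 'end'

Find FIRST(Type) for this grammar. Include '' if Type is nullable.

Type -> '' contributes ''.
From Type -> Stmt 'end': add FIRST(Stmt) = { 'end' }.
Union: FIRST(Type) = { 'end', '' }.

{ 'end', '' }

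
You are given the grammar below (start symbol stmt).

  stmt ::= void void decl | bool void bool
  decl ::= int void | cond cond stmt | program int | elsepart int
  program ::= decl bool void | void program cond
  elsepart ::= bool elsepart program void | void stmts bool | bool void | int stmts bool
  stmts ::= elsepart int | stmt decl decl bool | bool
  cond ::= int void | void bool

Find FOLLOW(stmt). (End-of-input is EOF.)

stmt is the start symbol, so EOF ∈ FOLLOW(stmt).
In decl ::= cond cond stmt: stmt is at the end, add FOLLOW(decl) = { EOF, bool, int, void }.
In stmts ::= stmt decl decl bool: add FIRST(decl decl bool) = { bool, int, void }.
Union: FOLLOW(stmt) = { EOF, bool, int, void }.

{ EOF, bool, int, void }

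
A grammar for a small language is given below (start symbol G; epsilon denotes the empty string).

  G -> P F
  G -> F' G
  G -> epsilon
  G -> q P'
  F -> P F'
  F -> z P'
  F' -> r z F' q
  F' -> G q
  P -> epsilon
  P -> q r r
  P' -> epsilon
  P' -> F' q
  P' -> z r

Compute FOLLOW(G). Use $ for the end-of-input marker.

G is the start symbol, so $ ∈ FOLLOW(G).
In G -> F' G: G is at the end, add FOLLOW(G) = { $, q }.
In F' -> G q: add FIRST(q) = { q }.
Union: FOLLOW(G) = { $, q }.

{ $, q }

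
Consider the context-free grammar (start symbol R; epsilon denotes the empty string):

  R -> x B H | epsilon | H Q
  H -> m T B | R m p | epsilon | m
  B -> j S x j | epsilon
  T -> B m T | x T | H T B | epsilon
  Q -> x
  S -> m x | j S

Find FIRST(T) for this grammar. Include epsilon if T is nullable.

From T -> B m T: B nullable, take FIRST(B) ∪ {m} = { j, m }.
T -> x T contributes {x}.
From T -> H T B: H, T, B nullable, take FIRST(H) ∪ FIRST(T) ∪ FIRST(B) = { j, m, x }; also epsilon since the whole RHS is nullable.
T -> epsilon contributes epsilon.
Union: FIRST(T) = { j, m, x, epsilon }.

{ j, m, x, epsilon }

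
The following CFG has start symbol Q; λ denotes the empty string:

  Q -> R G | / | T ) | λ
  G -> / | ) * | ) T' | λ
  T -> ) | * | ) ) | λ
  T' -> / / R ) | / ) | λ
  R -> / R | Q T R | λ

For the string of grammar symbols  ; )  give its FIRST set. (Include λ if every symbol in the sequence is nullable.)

; is a terminal; add {;} and stop.

{ ; }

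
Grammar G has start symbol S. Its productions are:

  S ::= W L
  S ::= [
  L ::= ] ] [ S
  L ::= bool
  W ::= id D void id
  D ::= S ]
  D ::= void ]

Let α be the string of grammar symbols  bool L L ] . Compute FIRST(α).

{ bool }

bool is a terminal; add {bool} and stop.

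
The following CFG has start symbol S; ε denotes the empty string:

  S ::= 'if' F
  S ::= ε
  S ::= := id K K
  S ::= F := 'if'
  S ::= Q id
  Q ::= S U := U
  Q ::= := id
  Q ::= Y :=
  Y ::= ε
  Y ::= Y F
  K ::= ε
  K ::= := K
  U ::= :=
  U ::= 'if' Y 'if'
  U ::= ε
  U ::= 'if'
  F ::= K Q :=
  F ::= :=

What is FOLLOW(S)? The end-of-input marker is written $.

S is the start symbol, so $ ∈ FOLLOW(S).
In Q ::= S U := U: add FIRST(U := U) = { 'if', := }.
Union: FOLLOW(S) = { $, 'if', := }.

{ $, 'if', := }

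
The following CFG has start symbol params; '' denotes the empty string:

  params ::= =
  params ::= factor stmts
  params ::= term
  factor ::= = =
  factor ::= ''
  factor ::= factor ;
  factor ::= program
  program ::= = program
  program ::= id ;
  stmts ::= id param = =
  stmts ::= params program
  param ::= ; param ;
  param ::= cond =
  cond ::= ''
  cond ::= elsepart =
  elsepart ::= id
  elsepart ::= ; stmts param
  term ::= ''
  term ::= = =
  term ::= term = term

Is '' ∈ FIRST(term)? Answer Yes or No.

term has an ''-production, so term ⇒ ''.

Yes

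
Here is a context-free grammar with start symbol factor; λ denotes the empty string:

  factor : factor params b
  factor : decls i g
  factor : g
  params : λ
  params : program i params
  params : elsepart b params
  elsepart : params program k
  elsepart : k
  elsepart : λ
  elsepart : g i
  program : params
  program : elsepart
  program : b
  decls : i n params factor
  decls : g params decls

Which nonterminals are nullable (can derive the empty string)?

{ elsepart, params, program }

Directly nullable (have an λ-production): params, elsepart.
program : params with every symbol nullable, so program is nullable.
No other nonterminal has a production whose RHS symbols are all nullable.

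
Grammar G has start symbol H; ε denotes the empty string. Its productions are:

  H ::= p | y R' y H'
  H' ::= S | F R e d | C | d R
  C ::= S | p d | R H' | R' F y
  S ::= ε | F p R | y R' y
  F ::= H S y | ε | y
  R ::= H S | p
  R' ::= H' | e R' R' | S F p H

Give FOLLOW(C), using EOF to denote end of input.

In H' ::= C: C is at the end, add FOLLOW(H') = { EOF, d, e, p, y }.
Union: FOLLOW(C) = { EOF, d, e, p, y }.

{ EOF, d, e, p, y }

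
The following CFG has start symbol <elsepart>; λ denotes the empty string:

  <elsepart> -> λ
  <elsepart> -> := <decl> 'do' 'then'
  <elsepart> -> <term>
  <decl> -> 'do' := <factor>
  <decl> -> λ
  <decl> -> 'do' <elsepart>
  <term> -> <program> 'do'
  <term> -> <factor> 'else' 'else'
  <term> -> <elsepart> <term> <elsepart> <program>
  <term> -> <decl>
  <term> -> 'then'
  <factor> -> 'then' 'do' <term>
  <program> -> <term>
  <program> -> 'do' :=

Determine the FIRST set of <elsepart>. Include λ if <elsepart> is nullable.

{ 'do', 'then', :=, λ }

<elsepart> -> λ contributes λ.
<elsepart> -> := <decl> 'do' 'then' contributes {:=}.
From <elsepart> -> <term>: add FIRST(<term>) = { 'do', 'then', :=, λ } (including λ since <term> is nullable).
Union: FIRST(<elsepart>) = { 'do', 'then', :=, λ }.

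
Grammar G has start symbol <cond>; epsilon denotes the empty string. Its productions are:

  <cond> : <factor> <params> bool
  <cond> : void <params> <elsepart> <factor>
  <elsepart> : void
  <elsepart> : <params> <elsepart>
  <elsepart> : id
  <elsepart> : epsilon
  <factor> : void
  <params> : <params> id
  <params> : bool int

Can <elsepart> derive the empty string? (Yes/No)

Yes

<elsepart> has an epsilon-production, so <elsepart> ⇒ epsilon.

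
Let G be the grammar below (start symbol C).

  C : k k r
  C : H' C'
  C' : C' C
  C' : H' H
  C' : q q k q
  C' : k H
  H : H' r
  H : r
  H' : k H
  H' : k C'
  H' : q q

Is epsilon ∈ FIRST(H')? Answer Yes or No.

No

No nonterminal in this grammar is nullable.
No production of H' has an RHS whose symbols are all nullable, so H' is not nullable.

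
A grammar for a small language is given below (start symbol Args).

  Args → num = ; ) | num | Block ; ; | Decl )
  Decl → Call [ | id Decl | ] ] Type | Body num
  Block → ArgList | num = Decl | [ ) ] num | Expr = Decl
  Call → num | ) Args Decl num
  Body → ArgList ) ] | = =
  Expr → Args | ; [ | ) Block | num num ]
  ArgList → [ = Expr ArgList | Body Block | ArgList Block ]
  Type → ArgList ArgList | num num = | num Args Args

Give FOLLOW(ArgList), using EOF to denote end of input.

{ ), ;, =, [, ], id, num }

In Block → ArgList: ArgList is at the end, add FOLLOW(Block) = { ), ;, =, [, ], id, num }.
In Body → ArgList ) ]: add FIRST() ]) = { ) }.
In ArgList → [ = Expr ArgList: ArgList is at the end, add FOLLOW(ArgList) = { ), ;, =, [, ], id, num }.
In ArgList → ArgList Block ]: add FIRST(Block ]) = { ), ;, =, [, ], id, num }.
In Type → ArgList ArgList: add FIRST(ArgList) = { =, [ }.
In Type → ArgList ArgList: ArgList is at the end, add FOLLOW(Type) = { ), ;, =, [, ], id, num }.
Union: FOLLOW(ArgList) = { ), ;, =, [, ], id, num }.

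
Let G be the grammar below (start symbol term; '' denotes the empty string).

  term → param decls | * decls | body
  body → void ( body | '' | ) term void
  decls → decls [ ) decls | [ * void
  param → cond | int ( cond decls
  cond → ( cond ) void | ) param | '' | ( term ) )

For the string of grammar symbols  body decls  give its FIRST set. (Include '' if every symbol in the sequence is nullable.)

Add FIRST(body)\{''} = { ), void }; body is nullable, continue.
Add FIRST(decls) = { [ }; decls is not nullable, stop.

{ ), [, void }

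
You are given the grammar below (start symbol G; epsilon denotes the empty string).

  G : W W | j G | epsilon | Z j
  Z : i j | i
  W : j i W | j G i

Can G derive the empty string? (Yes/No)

G has an epsilon-production, so G ⇒ epsilon.

Yes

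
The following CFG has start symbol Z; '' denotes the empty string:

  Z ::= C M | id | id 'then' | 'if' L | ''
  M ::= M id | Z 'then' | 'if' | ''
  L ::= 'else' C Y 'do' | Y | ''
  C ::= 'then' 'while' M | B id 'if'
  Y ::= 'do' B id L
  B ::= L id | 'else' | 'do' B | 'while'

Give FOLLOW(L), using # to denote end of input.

{ #, 'do', 'then', id }

In Z ::= 'if' L: L is at the end, add FOLLOW(Z) = { #, 'then' }.
In Y ::= 'do' B id L: L is at the end, add FOLLOW(Y) = { #, 'do', 'then', id }.
In B ::= L id: add FIRST(id) = { id }.
Union: FOLLOW(L) = { #, 'do', 'then', id }.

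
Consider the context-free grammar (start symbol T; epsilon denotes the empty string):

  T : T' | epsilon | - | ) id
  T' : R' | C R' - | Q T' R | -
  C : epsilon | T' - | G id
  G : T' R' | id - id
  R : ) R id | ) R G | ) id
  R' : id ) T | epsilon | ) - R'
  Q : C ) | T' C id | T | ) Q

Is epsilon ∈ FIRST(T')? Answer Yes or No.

T' : R' and each of R' is nullable, so T' ⇒* epsilon.

Yes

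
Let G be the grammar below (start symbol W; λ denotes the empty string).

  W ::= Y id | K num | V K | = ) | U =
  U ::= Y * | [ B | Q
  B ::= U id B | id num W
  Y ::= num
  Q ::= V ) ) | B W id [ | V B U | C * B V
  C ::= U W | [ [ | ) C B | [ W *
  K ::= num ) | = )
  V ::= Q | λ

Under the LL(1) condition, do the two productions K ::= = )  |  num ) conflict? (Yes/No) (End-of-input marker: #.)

No

FIRST(= )) = { = } and FIRST(num )) = { num }.
The FIRST sets are disjoint and neither alternative is nullable — no conflict.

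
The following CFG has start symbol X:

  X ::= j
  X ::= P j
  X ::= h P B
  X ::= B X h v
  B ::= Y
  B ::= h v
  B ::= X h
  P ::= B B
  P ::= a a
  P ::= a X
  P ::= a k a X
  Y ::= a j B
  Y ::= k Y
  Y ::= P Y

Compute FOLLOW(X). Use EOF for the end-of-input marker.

{ EOF, a, h, j, k }

X is the start symbol, so EOF ∈ FOLLOW(X).
In X ::= B X h v: add FIRST(h v) = { h }.
In B ::= X h: add FIRST(h) = { h }.
In P ::= a X: X is at the end, add FOLLOW(P) = { a, h, j, k }.
In P ::= a k a X: X is at the end, add FOLLOW(P) = { a, h, j, k }.
Union: FOLLOW(X) = { EOF, a, h, j, k }.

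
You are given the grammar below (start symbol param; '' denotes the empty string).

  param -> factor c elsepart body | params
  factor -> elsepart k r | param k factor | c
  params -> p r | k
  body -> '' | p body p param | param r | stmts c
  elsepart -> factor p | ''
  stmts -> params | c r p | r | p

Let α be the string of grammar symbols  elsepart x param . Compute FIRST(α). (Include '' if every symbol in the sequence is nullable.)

{ c, k, p, x }

Add FIRST(elsepart)\{''} = { c, k, p }; elsepart is nullable, continue.
x is a terminal; add {x} and stop.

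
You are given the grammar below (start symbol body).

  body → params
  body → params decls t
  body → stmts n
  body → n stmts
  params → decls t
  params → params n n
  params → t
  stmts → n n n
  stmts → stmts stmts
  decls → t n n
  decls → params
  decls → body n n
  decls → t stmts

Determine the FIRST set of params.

{ n, t }

From params → decls t: add FIRST(decls) = { n, t }.
From params → params n n: add FIRST(params) = { n, t }.
params → t contributes {t}.
Union: FIRST(params) = { n, t }.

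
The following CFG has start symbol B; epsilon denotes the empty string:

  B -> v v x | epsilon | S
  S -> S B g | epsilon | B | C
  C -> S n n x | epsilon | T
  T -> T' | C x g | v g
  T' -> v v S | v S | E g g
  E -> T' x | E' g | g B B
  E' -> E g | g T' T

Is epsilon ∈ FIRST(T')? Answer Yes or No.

Nullable nonterminals: B, C, S.
No production of T' has an RHS whose symbols are all nullable, so T' is not nullable.

No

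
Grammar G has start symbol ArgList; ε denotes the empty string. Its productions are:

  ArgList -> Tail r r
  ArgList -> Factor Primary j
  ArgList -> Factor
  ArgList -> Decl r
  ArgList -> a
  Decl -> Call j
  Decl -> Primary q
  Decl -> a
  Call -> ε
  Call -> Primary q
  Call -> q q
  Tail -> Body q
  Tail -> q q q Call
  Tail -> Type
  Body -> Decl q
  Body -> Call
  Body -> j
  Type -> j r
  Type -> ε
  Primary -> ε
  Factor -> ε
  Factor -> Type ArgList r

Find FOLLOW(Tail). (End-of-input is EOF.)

In ArgList -> Tail r r: add FIRST(r r) = { r }.
Union: FOLLOW(Tail) = { r }.

{ r }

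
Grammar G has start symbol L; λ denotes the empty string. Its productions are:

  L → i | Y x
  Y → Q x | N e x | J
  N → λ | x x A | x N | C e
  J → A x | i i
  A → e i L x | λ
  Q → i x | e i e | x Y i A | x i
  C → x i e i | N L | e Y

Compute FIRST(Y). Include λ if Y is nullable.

From Y → Q x: add FIRST(Q) = { e, i, x }.
From Y → N e x: N nullable, take FIRST(N) ∪ {e} = { e, i, x }.
From Y → J: add FIRST(J) = { e, i, x }.
Union: FIRST(Y) = { e, i, x }.

{ e, i, x }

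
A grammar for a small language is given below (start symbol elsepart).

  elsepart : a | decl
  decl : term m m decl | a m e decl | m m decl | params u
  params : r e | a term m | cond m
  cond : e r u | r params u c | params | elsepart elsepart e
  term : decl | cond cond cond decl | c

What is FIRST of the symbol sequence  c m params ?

c is a terminal; add {c} and stop.

{ c }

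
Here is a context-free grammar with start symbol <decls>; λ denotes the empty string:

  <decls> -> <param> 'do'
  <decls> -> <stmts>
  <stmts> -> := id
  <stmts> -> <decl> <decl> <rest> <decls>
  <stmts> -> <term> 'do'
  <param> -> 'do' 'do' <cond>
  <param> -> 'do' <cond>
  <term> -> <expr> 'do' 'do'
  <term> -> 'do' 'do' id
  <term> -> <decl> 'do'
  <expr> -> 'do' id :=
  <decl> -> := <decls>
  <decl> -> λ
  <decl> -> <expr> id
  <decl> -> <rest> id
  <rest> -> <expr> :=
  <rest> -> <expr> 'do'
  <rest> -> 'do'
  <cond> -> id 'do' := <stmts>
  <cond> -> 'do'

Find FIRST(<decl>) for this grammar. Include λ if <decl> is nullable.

{ 'do', :=, λ }

<decl> -> := <decls> contributes {:=}.
<decl> -> λ contributes λ.
From <decl> -> <expr> id: add FIRST(<expr>) = { 'do' }.
From <decl> -> <rest> id: add FIRST(<rest>) = { 'do' }.
Union: FIRST(<decl>) = { 'do', :=, λ }.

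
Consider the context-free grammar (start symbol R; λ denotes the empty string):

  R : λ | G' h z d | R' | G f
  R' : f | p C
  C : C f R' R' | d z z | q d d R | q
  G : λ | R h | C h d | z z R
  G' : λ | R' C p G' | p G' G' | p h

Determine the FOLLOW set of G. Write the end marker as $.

In R : G f: add FIRST(f) = { f }.
Union: FOLLOW(G) = { f }.

{ f }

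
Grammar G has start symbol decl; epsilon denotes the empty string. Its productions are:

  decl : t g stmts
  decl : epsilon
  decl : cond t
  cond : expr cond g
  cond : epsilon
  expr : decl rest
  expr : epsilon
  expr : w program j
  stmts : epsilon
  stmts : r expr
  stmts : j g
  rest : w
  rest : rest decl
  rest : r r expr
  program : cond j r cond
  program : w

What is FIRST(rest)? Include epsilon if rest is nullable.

{ r, w }

rest : w contributes {w}.
From rest : rest decl: add FIRST(rest) = { r, w }.
rest : r r expr contributes {r}.
Union: FIRST(rest) = { r, w }.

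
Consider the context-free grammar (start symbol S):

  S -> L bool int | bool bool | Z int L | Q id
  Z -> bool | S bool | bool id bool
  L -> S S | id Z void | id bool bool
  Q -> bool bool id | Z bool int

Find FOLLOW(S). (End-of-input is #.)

{ #, bool, id }

S is the start symbol, so # ∈ FOLLOW(S).
In Z -> S bool: add FIRST(bool) = { bool }.
In L -> S S: add FIRST(S) = { bool, id }.
In L -> S S: S is at the end, add FOLLOW(L) = { #, bool, id }.
Union: FOLLOW(S) = { #, bool, id }.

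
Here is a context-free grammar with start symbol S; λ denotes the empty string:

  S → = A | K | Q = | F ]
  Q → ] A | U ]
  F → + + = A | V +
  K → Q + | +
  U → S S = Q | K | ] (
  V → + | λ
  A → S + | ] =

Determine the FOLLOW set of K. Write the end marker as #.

{ #, +, =, ] }

In S → K: K is at the end, add FOLLOW(S) = { #, +, =, ] }.
In U → K: K is at the end, add FOLLOW(U) = { ] }.
Union: FOLLOW(K) = { #, +, =, ] }.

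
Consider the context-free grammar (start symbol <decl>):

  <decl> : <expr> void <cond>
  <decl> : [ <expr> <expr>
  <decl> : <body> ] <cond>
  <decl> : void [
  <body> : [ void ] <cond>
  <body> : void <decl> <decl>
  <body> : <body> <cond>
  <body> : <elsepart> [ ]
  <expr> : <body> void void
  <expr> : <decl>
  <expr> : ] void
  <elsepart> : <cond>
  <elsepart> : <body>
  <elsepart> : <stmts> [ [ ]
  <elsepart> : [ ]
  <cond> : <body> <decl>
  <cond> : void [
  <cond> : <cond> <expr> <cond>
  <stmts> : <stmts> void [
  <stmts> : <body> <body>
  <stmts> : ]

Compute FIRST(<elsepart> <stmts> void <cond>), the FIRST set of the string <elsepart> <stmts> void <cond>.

{ [, ], void }

Add FIRST(<elsepart>) = { [, ], void }; <elsepart> is not nullable, stop.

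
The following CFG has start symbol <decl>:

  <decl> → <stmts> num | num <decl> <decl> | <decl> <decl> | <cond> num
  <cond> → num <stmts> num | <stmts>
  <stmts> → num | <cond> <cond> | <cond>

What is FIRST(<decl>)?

From <decl> → <stmts> num: add FIRST(<stmts>) = { num }.
<decl> → num <decl> <decl> contributes {num}.
From <decl> → <decl> <decl>: add FIRST(<decl>) = { num }.
From <decl> → <cond> num: add FIRST(<cond>) = { num }.
Union: FIRST(<decl>) = { num }.

{ num }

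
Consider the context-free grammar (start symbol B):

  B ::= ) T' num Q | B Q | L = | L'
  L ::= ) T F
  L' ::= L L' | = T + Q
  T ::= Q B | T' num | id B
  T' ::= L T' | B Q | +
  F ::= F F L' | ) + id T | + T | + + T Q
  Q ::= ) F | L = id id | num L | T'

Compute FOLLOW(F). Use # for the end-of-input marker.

In L ::= ) T F: F is at the end, add FOLLOW(L) = { #, ), +, =, num }.
In F ::= F F L': add FIRST(F L') = { ), + }.
In F ::= F F L': add FIRST(L') = { ), = }.
In Q ::= ) F: F is at the end, add FOLLOW(Q) = { #, ), +, =, num }.
Union: FOLLOW(F) = { #, ), +, =, num }.

{ #, ), +, =, num }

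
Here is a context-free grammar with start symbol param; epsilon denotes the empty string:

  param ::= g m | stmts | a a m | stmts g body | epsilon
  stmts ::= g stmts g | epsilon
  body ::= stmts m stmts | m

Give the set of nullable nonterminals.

Directly nullable (have an epsilon-production): param, stmts.
No other nonterminal has a production whose RHS symbols are all nullable.

{ param, stmts }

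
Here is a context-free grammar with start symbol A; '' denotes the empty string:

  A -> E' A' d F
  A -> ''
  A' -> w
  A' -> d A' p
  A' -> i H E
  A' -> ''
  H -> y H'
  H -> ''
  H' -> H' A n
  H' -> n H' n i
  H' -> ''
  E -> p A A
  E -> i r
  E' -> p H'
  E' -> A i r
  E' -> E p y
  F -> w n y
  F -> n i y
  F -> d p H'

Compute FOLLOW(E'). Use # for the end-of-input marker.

{ d, i, w }

In A -> E' A' d F: add FIRST(A' d F) = { d, i, w }.
Union: FOLLOW(E') = { d, i, w }.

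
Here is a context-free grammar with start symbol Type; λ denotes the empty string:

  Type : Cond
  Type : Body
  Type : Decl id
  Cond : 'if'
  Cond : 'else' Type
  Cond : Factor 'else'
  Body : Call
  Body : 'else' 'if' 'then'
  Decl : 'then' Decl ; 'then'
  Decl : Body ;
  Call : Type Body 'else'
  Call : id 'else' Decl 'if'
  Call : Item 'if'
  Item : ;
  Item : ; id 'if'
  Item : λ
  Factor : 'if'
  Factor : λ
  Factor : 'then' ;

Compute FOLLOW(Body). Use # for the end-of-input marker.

In Type : Body: Body is at the end, add FOLLOW(Type) = { #, 'else', 'if', 'then', ;, id }.
In Decl : Body ;: add FIRST(;) = { ; }.
In Call : Type Body 'else': add FIRST('else') = { 'else' }.
Union: FOLLOW(Body) = { #, 'else', 'if', 'then', ;, id }.

{ #, 'else', 'if', 'then', ;, id }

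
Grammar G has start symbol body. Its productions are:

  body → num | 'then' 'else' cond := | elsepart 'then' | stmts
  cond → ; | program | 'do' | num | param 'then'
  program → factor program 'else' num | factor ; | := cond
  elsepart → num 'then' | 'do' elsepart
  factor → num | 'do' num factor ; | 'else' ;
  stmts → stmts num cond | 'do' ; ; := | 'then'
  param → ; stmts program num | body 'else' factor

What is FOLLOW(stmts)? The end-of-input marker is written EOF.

In body → stmts: stmts is at the end, add FOLLOW(body) = { EOF, 'else' }.
In stmts → stmts num cond: add FIRST(num cond) = { num }.
In param → ; stmts program num: add FIRST(program num) = { 'do', 'else', :=, num }.
Union: FOLLOW(stmts) = { EOF, 'do', 'else', :=, num }.

{ EOF, 'do', 'else', :=, num }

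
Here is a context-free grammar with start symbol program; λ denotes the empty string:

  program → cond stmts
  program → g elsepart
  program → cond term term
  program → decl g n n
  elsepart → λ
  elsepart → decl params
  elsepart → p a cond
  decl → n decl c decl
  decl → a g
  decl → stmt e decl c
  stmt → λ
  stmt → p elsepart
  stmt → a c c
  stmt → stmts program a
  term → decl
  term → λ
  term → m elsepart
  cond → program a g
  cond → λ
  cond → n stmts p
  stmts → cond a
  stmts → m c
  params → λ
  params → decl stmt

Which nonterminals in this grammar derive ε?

{ cond, elsepart, params, program, stmt, term }

Directly nullable (have an λ-production): elsepart, stmt, term, cond, params.
program → cond term term with every symbol nullable, so program is nullable.
No other nonterminal has a production whose RHS symbols are all nullable.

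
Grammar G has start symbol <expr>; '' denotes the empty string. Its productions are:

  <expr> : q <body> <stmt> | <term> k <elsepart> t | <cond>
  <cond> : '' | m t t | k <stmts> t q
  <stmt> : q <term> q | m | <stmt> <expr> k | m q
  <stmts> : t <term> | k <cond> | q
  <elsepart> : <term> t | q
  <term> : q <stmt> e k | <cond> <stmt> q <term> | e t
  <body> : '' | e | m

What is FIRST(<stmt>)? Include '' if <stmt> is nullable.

{ m, q }

<stmt> : q <term> q contributes {q}.
<stmt> : m contributes {m}.
From <stmt> : <stmt> <expr> k: add FIRST(<stmt>) = { m, q }.
<stmt> : m q contributes {m}.
Union: FIRST(<stmt>) = { m, q }.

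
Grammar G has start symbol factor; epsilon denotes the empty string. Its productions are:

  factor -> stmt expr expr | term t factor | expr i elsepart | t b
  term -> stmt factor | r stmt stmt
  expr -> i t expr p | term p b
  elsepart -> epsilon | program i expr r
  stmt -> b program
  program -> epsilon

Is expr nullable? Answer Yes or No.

Nullable nonterminals: elsepart, program.
No production of expr has an RHS whose symbols are all nullable, so expr is not nullable.

No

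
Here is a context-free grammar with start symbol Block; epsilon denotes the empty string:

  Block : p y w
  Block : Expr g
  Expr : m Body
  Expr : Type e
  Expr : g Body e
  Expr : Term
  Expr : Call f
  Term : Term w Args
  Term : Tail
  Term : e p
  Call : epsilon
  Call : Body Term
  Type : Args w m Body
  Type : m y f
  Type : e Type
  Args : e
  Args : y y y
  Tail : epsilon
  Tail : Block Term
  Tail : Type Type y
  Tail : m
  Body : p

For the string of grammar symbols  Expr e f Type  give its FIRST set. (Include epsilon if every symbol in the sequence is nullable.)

Add FIRST(Expr)\{epsilon} = { e, f, g, m, p, w, y }; Expr is nullable, continue.
e is a terminal; add {e} and stop.

{ e, f, g, m, p, w, y }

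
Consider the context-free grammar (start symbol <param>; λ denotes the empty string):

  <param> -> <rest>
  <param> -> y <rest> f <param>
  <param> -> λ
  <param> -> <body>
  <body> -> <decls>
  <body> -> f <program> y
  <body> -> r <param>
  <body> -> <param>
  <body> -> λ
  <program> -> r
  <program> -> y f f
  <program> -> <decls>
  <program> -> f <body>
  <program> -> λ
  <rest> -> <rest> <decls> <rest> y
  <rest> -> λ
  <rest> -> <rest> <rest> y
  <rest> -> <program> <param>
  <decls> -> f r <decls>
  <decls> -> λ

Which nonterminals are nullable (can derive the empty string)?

{ <body>, <decls>, <param>, <program>, <rest> }

Directly nullable (have an λ-production): <param>, <body>, <program>, <rest>, <decls>.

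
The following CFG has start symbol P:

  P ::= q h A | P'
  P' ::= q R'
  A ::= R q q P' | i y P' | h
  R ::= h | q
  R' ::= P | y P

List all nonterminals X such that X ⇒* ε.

No nonterminal has an empty production or an RHS whose symbols are all nullable.

{ } (none)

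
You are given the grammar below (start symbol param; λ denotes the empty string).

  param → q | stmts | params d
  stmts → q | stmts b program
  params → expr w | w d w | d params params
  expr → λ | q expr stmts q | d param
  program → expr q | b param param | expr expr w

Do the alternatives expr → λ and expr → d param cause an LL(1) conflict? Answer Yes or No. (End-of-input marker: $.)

FIRST(λ) = { λ } and FIRST(d param) = { d }.
The first alternative is nullable and FOLLOW(expr) = { d, q, w } shares d with FIRST of the second — conflict.

Yes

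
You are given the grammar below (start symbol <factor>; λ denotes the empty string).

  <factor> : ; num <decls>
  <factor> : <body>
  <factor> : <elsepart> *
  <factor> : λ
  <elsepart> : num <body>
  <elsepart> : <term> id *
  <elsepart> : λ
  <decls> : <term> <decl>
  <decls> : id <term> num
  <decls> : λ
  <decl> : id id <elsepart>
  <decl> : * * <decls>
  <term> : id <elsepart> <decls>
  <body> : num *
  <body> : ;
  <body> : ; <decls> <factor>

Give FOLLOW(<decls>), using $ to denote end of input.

{ $, *, ;, id, num }

In <factor> : ; num <decls>: <decls> is at the end, add FOLLOW(<factor>) = { $, *, ;, id, num }.
In <decl> : * * <decls>: <decls> is at the end, add FOLLOW(<decl>) = { $, *, ;, id, num }.
In <term> : id <elsepart> <decls>: <decls> is at the end, add FOLLOW(<term>) = { *, id, num }.
In <body> : ; <decls> <factor>: add FIRST(<factor>)\{λ} = { *, ;, id, num }.
  Since <factor> is nullable, also add FOLLOW(<body>) = { $, *, ;, id, num }.
Union: FOLLOW(<decls>) = { $, *, ;, id, num }.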